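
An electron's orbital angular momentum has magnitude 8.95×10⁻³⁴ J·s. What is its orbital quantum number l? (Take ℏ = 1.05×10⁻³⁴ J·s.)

l = 8

Dividing by ℏ: |L|/ℏ ≈ 8.524.
Set l(l+1) = 72.66; the integer solution is l = 8.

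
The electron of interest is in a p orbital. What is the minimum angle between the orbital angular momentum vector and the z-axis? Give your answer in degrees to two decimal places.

The letter p corresponds to l = 1.
|L| = √(l(l+1)) ℏ = √2 ℏ.
The smallest angle corresponds to the largest L_z, i.e. m_l = l = 1, giving L_z = 1ℏ.
cos θ_min = 1/√2, so θ_min ≈ 45.00°.

θ_min ≈ 45.00°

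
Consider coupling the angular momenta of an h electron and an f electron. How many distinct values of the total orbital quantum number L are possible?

7

Angular momentum addition gives L = |l₁ − l₂|, …, l₁ + l₂.
So L can be 2, 3, 4, 5, 6, 7, 8.
That is 7 values.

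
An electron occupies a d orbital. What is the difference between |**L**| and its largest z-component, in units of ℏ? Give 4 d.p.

A d state has l = 2.
|L| = √6 ℏ ≈ 2.4495ℏ, while L_z,max = lℏ = 2ℏ.
The difference is (√6 − 2)ℏ ≈ 0.4495ℏ.

|L| − L_z,max ≈ 0.4495ℏ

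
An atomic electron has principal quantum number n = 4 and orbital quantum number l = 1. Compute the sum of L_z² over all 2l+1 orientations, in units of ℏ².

The allowed m_l values are -1, 0, 1.
Σ m_l² = 2·(1) = 2.

Σ(L_z)² = 2 ℏ²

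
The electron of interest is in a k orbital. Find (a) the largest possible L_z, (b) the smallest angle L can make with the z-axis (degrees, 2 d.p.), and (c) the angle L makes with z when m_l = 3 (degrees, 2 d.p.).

A k state has l = 7.
L_z,max = lℏ = 7ℏ.
cos θ_min = 7/√56, so θ_min ≈ 20.70°.
For m_l = 3: cos θ = 3/√56, θ ≈ 66.37°.

L_z,max = 7ℏ; θ_min ≈ 20.70°; θ(m_l=3) ≈ 66.37°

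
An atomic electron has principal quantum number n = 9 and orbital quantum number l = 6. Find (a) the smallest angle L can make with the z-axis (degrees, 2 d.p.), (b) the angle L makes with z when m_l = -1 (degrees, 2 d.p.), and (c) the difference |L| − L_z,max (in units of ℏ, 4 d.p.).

θ_min ≈ 22.21°; θ(m_l=-1) ≈ 98.88°; |L|−L_z,max ≈ 0.4807ℏ

cos θ_min = 6/√42, so θ_min ≈ 22.21°.
For m_l = -1: cos θ = -1/√42, θ ≈ 98.88°.
|L| − L_z,max = (√42 − 6)ℏ ≈ 0.4807ℏ.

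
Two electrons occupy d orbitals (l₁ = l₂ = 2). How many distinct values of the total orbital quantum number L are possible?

By the triangle rule, |l₁ − l₂| ≤ L ≤ l₁ + l₂.
So L can be 0, 1, 2, 3, 4.
That is 5 values.

5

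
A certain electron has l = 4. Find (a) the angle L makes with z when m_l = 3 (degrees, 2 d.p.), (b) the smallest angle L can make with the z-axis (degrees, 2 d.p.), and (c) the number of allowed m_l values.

For m_l = 3: cos θ = 3/√20, θ ≈ 47.87°.
cos θ_min = 4/√20, so θ_min ≈ 26.57°.
There are 2l+1 = 9 values of m_l.

θ(m_l=3) ≈ 47.87°; θ_min ≈ 26.57°; 9 values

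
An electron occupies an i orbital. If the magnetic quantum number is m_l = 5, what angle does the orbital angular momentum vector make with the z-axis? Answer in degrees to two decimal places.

θ ≈ 39.51°

I corresponds to l = 6.
|L|² = l(l+1)ℏ² = 42ℏ², so |L| = √42 ℏ.
L_z = m_l ℏ = 5ℏ.
cos θ = L_z/|L| = 5/√42, so θ ≈ 39.51°.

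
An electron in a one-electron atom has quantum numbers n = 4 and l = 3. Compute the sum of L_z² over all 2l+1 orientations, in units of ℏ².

Σ(L_z)² = 28 ℏ²

The allowed m_l values are -3, -2, -1, 0, 1, 2, 3.
Summing m² from −3 to 3: Σ m_l² = 28.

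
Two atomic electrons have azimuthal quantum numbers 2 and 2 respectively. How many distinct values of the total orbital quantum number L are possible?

Angular momentum addition gives L = |l₁ − l₂|, …, l₁ + l₂.
So L can be 0, 1, 2, 3, 4.
That is 5 values.

5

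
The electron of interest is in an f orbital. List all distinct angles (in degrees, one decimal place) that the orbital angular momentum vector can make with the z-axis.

For an f orbital, l = 3.
|L|² = l(l+1)ℏ² = 12ℏ², so |L| = 2√3 ℏ.
cos θ = m_l/√12 for each m_l ∈ {-3, -2, -1, 0, 1, 2, 3}.

θ ∈ {30.0°, 54.7°, 73.2°, 90.0°, 106.8°, 125.3°, 150.0°}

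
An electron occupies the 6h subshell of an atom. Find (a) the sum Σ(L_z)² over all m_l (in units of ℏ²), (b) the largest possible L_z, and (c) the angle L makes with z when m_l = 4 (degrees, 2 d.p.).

The 6h subshell has l = 5.
Σ m_l² = 110, so Σ(L_z)² = 110 ℏ².
L_z,max = lℏ = 5ℏ.
For m_l = 4: cos θ = 4/√30, θ ≈ 43.09°.

Σ(L_z)² = 110 ℏ²; L_z,max = 5ℏ; θ(m_l=4) ≈ 43.09°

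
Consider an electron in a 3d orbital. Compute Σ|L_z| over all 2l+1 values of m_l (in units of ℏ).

Σ|L_z| = 6 ℏ

3d means n = 3, l = 2.
m_l ∈ {-2, -1, 0, 1, 2}.
Σ|m_l| = l(l+1) = 6.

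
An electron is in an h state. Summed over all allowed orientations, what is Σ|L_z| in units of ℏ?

Σ|L_z| = 30 ℏ

The letter h corresponds to l = 5.
m_l ∈ {-5, -4, -3, -2, -1, 0, 1, 2, 3, 4, 5}.
Σ|m_l| = l(l+1) = 30.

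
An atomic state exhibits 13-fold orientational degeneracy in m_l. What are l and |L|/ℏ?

l = 6, |L| = √42 ℏ ≈ 6.481ℏ

2l + 1 = 13 ⇒ l = 6.
|L| = ℏ√(l(l+1)) = ℏ√(6·7) = √42 ℏ.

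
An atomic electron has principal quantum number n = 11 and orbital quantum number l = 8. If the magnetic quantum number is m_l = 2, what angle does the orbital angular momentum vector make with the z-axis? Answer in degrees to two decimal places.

|L| = √(l(l+1)) ℏ = 6√2 ℏ.
L_z = m_l ℏ = 2ℏ.
cos θ = L_z/|L| = 2/√72, so θ ≈ 76.37°.

θ ≈ 76.37°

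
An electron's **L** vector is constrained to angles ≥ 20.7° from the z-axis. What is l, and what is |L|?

cos θ_min = l/√(l(l+1)) = √(l/(l+1)), so l/(l+1) = cos²(20.7°) = 0.8751.
l = cos²θ/sin²θ ≈ 7.
Then |L| = ℏ√(7·8) = 2√14 ℏ.

l = 7, |L| = 2√14 ℏ ≈ 7.483ℏ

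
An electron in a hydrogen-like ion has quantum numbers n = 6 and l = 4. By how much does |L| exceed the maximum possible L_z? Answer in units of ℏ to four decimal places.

|L| = 2√5 ℏ ≈ 4.4721ℏ, while L_z,max = lℏ = 4ℏ.
The difference is (2√5 − 4)ℏ ≈ 0.4721ℏ.

|L| − L_z,max ≈ 0.4721ℏ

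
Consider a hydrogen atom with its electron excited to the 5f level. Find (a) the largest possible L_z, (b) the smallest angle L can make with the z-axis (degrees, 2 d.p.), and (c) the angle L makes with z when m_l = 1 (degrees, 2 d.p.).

L_z,max = 3ℏ; θ_min ≈ 30.00°; θ(m_l=1) ≈ 73.22°

The 5f level has l = 3.
L_z,max = lℏ = 3ℏ.
cos θ_min = 3/√12, so θ_min ≈ 30.00°.
For m_l = 1: cos θ = 1/√12, θ ≈ 73.22°.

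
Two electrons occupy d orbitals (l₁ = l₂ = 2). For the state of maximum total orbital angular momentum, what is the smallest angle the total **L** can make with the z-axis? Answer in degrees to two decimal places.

θ_min ≈ 26.57°

Angular momentum addition gives L = |l₁ − l₂|, …, l₁ + l₂.
Allowed values: L = 0, 1, 2, 3, 4.
The maximum is L = 4, with |L_tot| = ℏ√(4·5) = 2√5 ℏ.
The minimum angle with z is arccos(4/√20) ≈ 26.57°.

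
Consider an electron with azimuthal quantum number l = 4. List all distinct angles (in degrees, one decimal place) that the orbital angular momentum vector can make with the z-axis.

θ ∈ {26.6°, 47.9°, 63.4°, 77.1°, 90.0°, 102.9°, 116.6°, 132.1°, 153.4°}

|L| = √(l(l+1)) ℏ = 2√5 ℏ.
cos θ = m_l/√20 for each m_l ∈ {-4, -3, -2, -1, 0, 1, 2, 3, 4}.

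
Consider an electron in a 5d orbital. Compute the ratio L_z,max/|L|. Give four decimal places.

For 5d, l = 2.
|L| = √6 ℏ ≈ 2.4495ℏ, while L_z,max = lℏ = 2ℏ.
L_z,max/|L| = 2/√6 = 0.8165.

L_z,max/|L| = 0.8165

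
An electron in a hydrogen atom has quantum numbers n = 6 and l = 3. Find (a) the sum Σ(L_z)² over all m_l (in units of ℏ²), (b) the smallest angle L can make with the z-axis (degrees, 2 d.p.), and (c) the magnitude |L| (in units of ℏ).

Σ(L_z)² = 28 ℏ²; θ_min ≈ 30.00°; |L| = 2√3 ℏ ≈ 3.464ℏ

Σ m_l² = 28, so Σ(L_z)² = 28 ℏ².
cos θ_min = 3/√12, so θ_min ≈ 30.00°.
|L| = ℏ√(3·4) = 2√3 ℏ ≈ 3.464ℏ.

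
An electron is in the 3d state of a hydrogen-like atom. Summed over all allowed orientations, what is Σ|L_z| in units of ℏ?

Σ|L_z| = 6 ℏ

3d means n = 3, l = 2.
The allowed m_l values are -2, -1, 0, 1, 2.
Σ|m_l| = 2(1+2+…+2) = 6.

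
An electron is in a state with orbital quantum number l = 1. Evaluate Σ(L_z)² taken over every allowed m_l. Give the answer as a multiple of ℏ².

Σ(L_z)² = 2 ℏ²

m_l ∈ {-1, 0, 1}.
Σ m_l² = 2·(1) = 2.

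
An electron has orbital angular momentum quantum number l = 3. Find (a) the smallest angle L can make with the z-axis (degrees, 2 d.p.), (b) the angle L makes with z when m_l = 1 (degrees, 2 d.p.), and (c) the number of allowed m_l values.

cos θ_min = 3/√12, so θ_min ≈ 30.00°.
For m_l = 1: cos θ = 1/√12, θ ≈ 73.22°.
There are 2l+1 = 7 values of m_l.

θ_min ≈ 30.00°; θ(m_l=1) ≈ 73.22°; 7 values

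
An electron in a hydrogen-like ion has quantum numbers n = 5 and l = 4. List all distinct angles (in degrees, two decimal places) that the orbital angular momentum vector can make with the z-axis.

θ ∈ {26.57°, 47.87°, 63.43°, 77.08°, 90.00°, 102.92°, 116.57°, 132.13°, 153.43°}

|L|² = l(l+1)ℏ² = 20ℏ², so |L| = 2√5 ℏ.
cos θ = m_l/√20 for each m_l ∈ {-4, -3, -2, -1, 0, 1, 2, 3, 4}.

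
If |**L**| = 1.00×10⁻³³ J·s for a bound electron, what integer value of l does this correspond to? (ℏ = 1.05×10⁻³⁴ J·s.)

l = 9

In units of ℏ, |L| ≈ 9.524.
Set l(l+1) = 90.70; the integer solution is l = 9.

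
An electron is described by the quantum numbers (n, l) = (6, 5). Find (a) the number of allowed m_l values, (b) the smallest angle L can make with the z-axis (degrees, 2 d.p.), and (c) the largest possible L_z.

There are 2l+1 = 11 values of m_l.
cos θ_min = 5/√30, so θ_min ≈ 24.09°.
L_z,max = lℏ = 5ℏ.

11 values; θ_min ≈ 24.09°; L_z,max = 5ℏ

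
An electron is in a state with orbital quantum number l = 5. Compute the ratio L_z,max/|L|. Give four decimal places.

|L| = √30 ℏ ≈ 5.4772ℏ, while L_z,max = lℏ = 5ℏ.
L_z,max/|L| = 5/√30 = 0.9129.

L_z,max/|L| = 0.9129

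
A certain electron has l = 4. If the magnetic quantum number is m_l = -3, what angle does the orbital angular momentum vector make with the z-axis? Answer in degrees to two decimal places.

|L|² = l(l+1)ℏ² = 20ℏ², so |L| = 2√5 ℏ.
L_z = m_l ℏ = −3ℏ.
cos θ = L_z/|L| = -3/√20, so θ ≈ 132.13°.

θ ≈ 132.13°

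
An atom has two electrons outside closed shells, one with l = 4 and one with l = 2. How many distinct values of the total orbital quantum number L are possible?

5

The total orbital quantum number L ranges from |l₁ − l₂| to l₁ + l₂ in integer steps.
Allowed values: L = 2, 3, 4, 5, 6.
That is 5 values.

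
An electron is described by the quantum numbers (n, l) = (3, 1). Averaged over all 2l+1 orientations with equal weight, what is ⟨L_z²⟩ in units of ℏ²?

m_l runs from −1 to 1, i.e. {-1, 0, 1}.
⟨L_z²⟩ = ℏ²·(Σ m_l²)/(2l+1) = ℏ²·2/3 = 0.6667ℏ².

⟨L_z²⟩ = 0.6667 ℏ²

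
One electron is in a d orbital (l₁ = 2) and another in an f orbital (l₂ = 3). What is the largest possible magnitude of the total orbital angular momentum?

|L_tot|_max = √30 ℏ ≈ 5.477ℏ

By the triangle rule, |l₁ − l₂| ≤ L ≤ l₁ + l₂.
So L can be 1, 2, 3, 4, 5.
The largest magnitude corresponds to L = 5: |L_tot| = ℏ√(5·6) = √30 ℏ.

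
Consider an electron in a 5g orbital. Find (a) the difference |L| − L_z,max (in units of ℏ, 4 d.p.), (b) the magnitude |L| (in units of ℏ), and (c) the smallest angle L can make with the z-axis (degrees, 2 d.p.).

The 5g subshell has l = 4.
|L| − L_z,max = (2√5 − 4)ℏ ≈ 0.4721ℏ.
|L| = ℏ√(4·5) = 2√5 ℏ ≈ 4.472ℏ.
cos θ_min = 4/√20, so θ_min ≈ 26.57°.

|L|−L_z,max ≈ 0.4721ℏ; |L| = 2√5 ℏ ≈ 4.472ℏ; θ_min ≈ 26.57°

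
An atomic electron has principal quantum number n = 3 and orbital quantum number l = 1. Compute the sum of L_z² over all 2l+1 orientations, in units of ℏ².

Σ(L_z)² = 2 ℏ²

The allowed m_l values are -1, 0, 1.
Summing m² from −1 to 1: Σ m_l² = 2.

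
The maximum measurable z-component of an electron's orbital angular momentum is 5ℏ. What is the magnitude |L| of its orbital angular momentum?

|L| = √30 ℏ ≈ 5.477ℏ

The maximum L_z equals lℏ, giving l = 5.
|L| = ℏ√(l(l+1)) = √30 ℏ.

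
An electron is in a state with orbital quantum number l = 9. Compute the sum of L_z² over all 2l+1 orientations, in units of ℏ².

Σ(L_z)² = 570 ℏ²

The allowed m_l values are -9, -8, -7, -6, -5, -4, -3, -2, -1, 0, 1, 2, 3, 4, 5, 6, 7, 8, 9.
Σ m_l² = l(l+1)(2l+1)/3 = 9·10·19/3 = 570.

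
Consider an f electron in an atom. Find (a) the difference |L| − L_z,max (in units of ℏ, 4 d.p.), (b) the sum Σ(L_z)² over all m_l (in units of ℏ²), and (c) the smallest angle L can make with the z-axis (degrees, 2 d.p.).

|L|−L_z,max ≈ 0.4641ℏ; Σ(L_z)² = 28 ℏ²; θ_min ≈ 30.00°

The letter f corresponds to l = 3.
|L| − L_z,max = (2√3 − 3)ℏ ≈ 0.4641ℏ.
Σ m_l² = 28, so Σ(L_z)² = 28 ℏ².
cos θ_min = 3/√12, so θ_min ≈ 30.00°.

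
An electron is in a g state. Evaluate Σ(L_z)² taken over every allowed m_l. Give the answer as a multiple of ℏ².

Σ(L_z)² = 60 ℏ²

A g state has l = 4.
The allowed m_l values are -4, -3, -2, -1, 0, 1, 2, 3, 4.
Σ m_l² = l(l+1)(2l+1)/3 = 4·5·9/3 = 60.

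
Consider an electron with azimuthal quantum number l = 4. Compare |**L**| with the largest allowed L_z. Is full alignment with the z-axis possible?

|L| = 2√5 ℏ ≈ 4.4721ℏ, while L_z,max = lℏ = 4ℏ.
Since |L| > L_z,max, the vector can never point exactly along z; the closest it comes is θ_min = arccos(4/√20) ≈ 26.6°.

No: L_z,max = 4ℏ < |L| = 2√5 ℏ ≈ 4.472ℏ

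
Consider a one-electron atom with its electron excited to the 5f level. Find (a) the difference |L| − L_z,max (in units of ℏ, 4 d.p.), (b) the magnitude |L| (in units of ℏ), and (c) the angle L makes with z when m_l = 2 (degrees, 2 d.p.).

The 5f level has l = 3.
|L| − L_z,max = (2√3 − 3)ℏ ≈ 0.4641ℏ.
|L| = ℏ√(3·4) = 2√3 ℏ ≈ 3.464ℏ.
For m_l = 2: cos θ = 2/√12, θ ≈ 54.74°.

|L|−L_z,max ≈ 0.4641ℏ; |L| = 2√3 ℏ ≈ 3.464ℏ; θ(m_l=2) ≈ 54.74°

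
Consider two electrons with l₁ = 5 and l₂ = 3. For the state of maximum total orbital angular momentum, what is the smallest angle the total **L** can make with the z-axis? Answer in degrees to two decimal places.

θ_min ≈ 19.47°

Angular momentum addition gives L = |l₁ − l₂|, …, l₁ + l₂.
L ∈ {2, 3, 4, 5, 6, 7, 8}.
The maximum is L = 8, with |L_tot| = ℏ√(8·9) = 6√2 ℏ.
The minimum angle with z is arccos(8/√72) ≈ 19.47°.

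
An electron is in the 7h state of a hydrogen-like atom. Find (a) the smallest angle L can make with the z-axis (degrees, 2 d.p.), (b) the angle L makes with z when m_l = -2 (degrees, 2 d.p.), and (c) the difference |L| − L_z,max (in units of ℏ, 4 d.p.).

For 7h, l = 5.
cos θ_min = 5/√30, so θ_min ≈ 24.09°.
For m_l = -2: cos θ = -2/√30, θ ≈ 111.42°.
|L| − L_z,max = (√30 − 5)ℏ ≈ 0.4772ℏ.

θ_min ≈ 24.09°; θ(m_l=-2) ≈ 111.42°; |L|−L_z,max ≈ 0.4772ℏ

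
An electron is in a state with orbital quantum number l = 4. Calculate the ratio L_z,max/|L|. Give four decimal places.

L_z,max/|L| = 0.8944

|L| = 2√5 ℏ ≈ 4.4721ℏ, while L_z,max = lℏ = 4ℏ.
L_z,max/|L| = 4/√20 = 0.8944.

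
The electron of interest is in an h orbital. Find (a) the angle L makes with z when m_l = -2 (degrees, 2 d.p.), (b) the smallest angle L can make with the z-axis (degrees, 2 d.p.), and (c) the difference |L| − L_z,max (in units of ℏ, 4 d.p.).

θ(m_l=-2) ≈ 111.42°; θ_min ≈ 24.09°; |L|−L_z,max ≈ 0.4772ℏ

An h state has l = 5.
For m_l = -2: cos θ = -2/√30, θ ≈ 111.42°.
cos θ_min = 5/√30, so θ_min ≈ 24.09°.
|L| − L_z,max = (√30 − 5)ℏ ≈ 0.4772ℏ.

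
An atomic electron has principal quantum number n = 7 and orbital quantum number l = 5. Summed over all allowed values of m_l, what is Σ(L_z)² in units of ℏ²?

m_l runs from −5 to 5, i.e. {-5, -4, -3, -2, -1, 0, 1, 2, 3, 4, 5}.
Summing m² from −5 to 5: Σ m_l² = 110.

Σ(L_z)² = 110 ℏ²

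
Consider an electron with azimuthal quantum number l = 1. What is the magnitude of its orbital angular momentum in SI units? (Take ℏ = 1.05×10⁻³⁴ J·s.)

|L| = ℏ√(l(l+1)) = ℏ√(1·2) = √2 ℏ
Numerically, |L| = 1.414 × (1.05×10⁻³⁴ J·s) = 1.48×10⁻³⁴ J·s.

|L| = 1.48×10⁻³⁴ J·s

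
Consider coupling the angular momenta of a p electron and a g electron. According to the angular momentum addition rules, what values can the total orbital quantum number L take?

Angular momentum addition gives L = |l₁ − l₂|, …, l₁ + l₂.
Allowed values: L = 3, 4, 5.

L = 3, 4, 5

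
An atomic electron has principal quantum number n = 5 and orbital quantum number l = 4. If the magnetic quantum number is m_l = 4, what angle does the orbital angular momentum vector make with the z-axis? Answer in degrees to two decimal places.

|L| = √(l(l+1)) ℏ = 2√5 ℏ.
L_z = m_l ℏ = 4ℏ.
cos θ = L_z/|L| = 4/√20, so θ ≈ 26.57°.

θ ≈ 26.57°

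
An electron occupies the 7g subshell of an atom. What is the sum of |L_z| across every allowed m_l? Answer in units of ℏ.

Σ|L_z| = 20 ℏ

The 7g subshell has l = 4.
The allowed m_l values are -4, -3, -2, -1, 0, 1, 2, 3, 4.
Σ|m_l| = 2(1+2+…+4) = 20.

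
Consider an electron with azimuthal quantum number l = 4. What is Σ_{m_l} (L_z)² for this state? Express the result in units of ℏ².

The allowed m_l values are -4, -3, -2, -1, 0, 1, 2, 3, 4.
Σ m_l² = 2·(1 + 4 + 9 + 16) = 60.

Σ(L_z)² = 60 ℏ²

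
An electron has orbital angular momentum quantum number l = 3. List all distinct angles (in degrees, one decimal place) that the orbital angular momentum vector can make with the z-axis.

|L| = √(l(l+1)) ℏ = 2√3 ℏ.
cos θ = m_l/√12 for each m_l ∈ {-3, -2, -1, 0, 1, 2, 3}.

θ ∈ {30.0°, 54.7°, 73.2°, 90.0°, 106.8°, 125.3°, 150.0°}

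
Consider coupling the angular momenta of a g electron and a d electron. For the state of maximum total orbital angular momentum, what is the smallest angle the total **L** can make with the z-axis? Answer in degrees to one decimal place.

Angular momentum addition gives L = |l₁ − l₂|, …, l₁ + l₂.
Allowed values: L = 2, 3, 4, 5, 6.
The maximum is L = 6, with |L_tot| = ℏ√(6·7) = √42 ℏ.
The minimum angle with z is arccos(6/√42) ≈ 22.2°.

θ_min ≈ 22.2°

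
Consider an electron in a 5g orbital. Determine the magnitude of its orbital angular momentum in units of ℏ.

For 5g, l = 4.
|L| = ℏ√(l(l+1)) = ℏ√(4·5) = 2√5 ℏ

|L| = 2√5 ℏ ≈ 4.472ℏ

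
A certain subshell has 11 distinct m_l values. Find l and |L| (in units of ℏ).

11 = 2l + 1, so l = (11−1)/2 = 5.
Then |L| = √(l(l+1)) ℏ = √30 ℏ.

l = 5, |L| = √30 ℏ ≈ 5.477ℏ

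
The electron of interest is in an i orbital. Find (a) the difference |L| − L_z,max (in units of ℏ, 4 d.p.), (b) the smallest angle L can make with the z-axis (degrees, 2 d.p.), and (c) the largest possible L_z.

For an i orbital, l = 6.
|L| − L_z,max = (√42 − 6)ℏ ≈ 0.4807ℏ.
cos θ_min = 6/√42, so θ_min ≈ 22.21°.
L_z,max = lℏ = 6ℏ.

|L|−L_z,max ≈ 0.4807ℏ; θ_min ≈ 22.21°; L_z,max = 6ℏ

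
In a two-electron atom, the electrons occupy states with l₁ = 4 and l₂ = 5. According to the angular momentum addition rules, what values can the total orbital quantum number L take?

L = 1, 2, 3, 4, 5, 6, 7, 8, 9

The total orbital quantum number L ranges from |l₁ − l₂| to l₁ + l₂ in integer steps.
L ∈ {1, 2, 3, 4, 5, 6, 7, 8, 9}.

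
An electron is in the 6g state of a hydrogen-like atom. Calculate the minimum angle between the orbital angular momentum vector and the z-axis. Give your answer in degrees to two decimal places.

θ_min ≈ 26.57°

For 6g, l = 4.
|L|² = l(l+1)ℏ² = 20ℏ², so |L| = 2√5 ℏ.
The smallest angle corresponds to the largest L_z, i.e. m_l = l = 4, giving L_z = 4ℏ.
cos θ_min = 4/√20, so θ_min ≈ 26.57°.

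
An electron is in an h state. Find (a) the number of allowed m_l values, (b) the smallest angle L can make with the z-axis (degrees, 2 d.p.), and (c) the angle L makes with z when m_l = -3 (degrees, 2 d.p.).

For an h orbital, l = 5.
There are 2l+1 = 11 values of m_l.
cos θ_min = 5/√30, so θ_min ≈ 24.09°.
For m_l = -3: cos θ = -3/√30, θ ≈ 123.21°.

11 values; θ_min ≈ 24.09°; θ(m_l=-3) ≈ 123.21°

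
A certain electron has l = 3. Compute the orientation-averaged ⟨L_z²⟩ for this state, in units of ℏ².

The allowed m_l values are -3, -2, -1, 0, 1, 2, 3.
⟨L_z²⟩ = ℏ²·l(l+1)/3 = 4ℏ².

⟨L_z²⟩ = 4 ℏ²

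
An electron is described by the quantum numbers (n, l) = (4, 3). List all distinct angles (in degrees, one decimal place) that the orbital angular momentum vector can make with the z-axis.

|L|² = l(l+1)ℏ² = 12ℏ², so |L| = 2√3 ℏ.
cos θ = m_l/√12 for each m_l ∈ {-3, -2, -1, 0, 1, 2, 3}.

θ ∈ {30.0°, 54.7°, 73.2°, 90.0°, 106.8°, 125.3°, 150.0°}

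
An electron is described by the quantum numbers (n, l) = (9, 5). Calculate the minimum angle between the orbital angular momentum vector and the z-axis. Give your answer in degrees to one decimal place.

θ_min ≈ 24.1°

|L| = √(l(l+1)) ℏ = √30 ℏ.
The smallest angle corresponds to the largest L_z, i.e. m_l = l = 5, giving L_z = 5ℏ.
cos θ_min = 5/√30, so θ_min ≈ 24.1°.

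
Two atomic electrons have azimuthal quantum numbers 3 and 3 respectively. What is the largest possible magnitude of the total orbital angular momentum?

|L_tot|_max = √42 ℏ ≈ 6.481ℏ

The total orbital quantum number L ranges from |l₁ − l₂| to l₁ + l₂ in integer steps.
So L can be 0, 1, 2, 3, 4, 5, 6.
The largest magnitude corresponds to L = 6: |L_tot| = ℏ√(6·7) = √42 ℏ.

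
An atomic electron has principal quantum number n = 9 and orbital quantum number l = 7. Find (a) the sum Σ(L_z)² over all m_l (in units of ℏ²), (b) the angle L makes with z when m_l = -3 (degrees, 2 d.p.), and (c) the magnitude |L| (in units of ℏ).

Σ(L_z)² = 280 ℏ²; θ(m_l=-3) ≈ 113.63°; |L| = 2√14 ℏ ≈ 7.483ℏ

Σ m_l² = 280, so Σ(L_z)² = 280 ℏ².
For m_l = -3: cos θ = -3/√56, θ ≈ 113.63°.
|L| = ℏ√(7·8) = 2√14 ℏ ≈ 7.483ℏ.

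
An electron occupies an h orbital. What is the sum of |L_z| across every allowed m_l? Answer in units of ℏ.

The letter h corresponds to l = 5.
m_l runs from −5 to 5, i.e. {-5, -4, -3, -2, -1, 0, 1, 2, 3, 4, 5}.
Σ|m_l| = 2(1+2+…+5) = 30.

Σ|L_z| = 30 ℏ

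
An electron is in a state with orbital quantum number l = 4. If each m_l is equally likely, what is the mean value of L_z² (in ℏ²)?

The allowed m_l values are -4, -3, -2, -1, 0, 1, 2, 3, 4.
⟨L_z²⟩ = ℏ²·(Σ m_l²)/(2l+1) = ℏ²·60/9 = 6.667ℏ².

⟨L_z²⟩ = 6.667 ℏ²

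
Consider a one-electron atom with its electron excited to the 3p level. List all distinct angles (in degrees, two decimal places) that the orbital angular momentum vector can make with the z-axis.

The 3p level has l = 1.
|L| = √(l(l+1)) ℏ = √2 ℏ.
cos θ = m_l/√2 for each m_l ∈ {-1, 0, 1}.

θ ∈ {45.00°, 90.00°, 135.00°}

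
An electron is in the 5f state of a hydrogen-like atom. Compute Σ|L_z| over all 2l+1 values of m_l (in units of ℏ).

5f means n = 5, l = 3.
m_l ∈ {-3, -2, -1, 0, 1, 2, 3}.
Σ|m_l| = 2·3(3+1)/2 = 12.

Σ|L_z| = 12 ℏ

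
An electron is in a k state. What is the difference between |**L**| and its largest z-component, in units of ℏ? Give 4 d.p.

The letter k corresponds to l = 7.
|L| = 2√14 ℏ ≈ 7.4833ℏ, while L_z,max = lℏ = 7ℏ.
The difference is (2√14 − 7)ℏ ≈ 0.4833ℏ.

|L| − L_z,max ≈ 0.4833ℏ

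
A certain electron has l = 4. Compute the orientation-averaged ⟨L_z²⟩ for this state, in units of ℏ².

m_l ∈ {-4, -3, -2, -1, 0, 1, 2, 3, 4}.
⟨L_z²⟩ = ℏ²·l(l+1)/3 = 6.667ℏ².

⟨L_z²⟩ = 6.667 ℏ²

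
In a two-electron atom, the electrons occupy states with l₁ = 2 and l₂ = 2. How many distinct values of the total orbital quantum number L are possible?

The total orbital quantum number L ranges from |l₁ − l₂| to l₁ + l₂ in integer steps.
L ∈ {0, 1, 2, 3, 4}.
That is 5 values.

5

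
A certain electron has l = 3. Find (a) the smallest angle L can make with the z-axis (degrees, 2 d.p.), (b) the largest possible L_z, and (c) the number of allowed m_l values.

cos θ_min = 3/√12, so θ_min ≈ 30.00°.
L_z,max = lℏ = 3ℏ.
There are 2l+1 = 7 values of m_l.

θ_min ≈ 30.00°; L_z,max = 3ℏ; 7 values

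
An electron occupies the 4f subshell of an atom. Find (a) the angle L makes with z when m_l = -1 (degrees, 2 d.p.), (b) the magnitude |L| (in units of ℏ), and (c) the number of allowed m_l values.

For 4f, l = 3.
For m_l = -1: cos θ = -1/√12, θ ≈ 106.78°.
|L| = ℏ√(3·4) = 2√3 ℏ ≈ 3.464ℏ.
There are 2l+1 = 7 values of m_l.

θ(m_l=-1) ≈ 106.78°; |L| = 2√3 ℏ ≈ 3.464ℏ; 7 values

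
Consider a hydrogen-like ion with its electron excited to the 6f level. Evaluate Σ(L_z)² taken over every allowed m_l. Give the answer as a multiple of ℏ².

Σ(L_z)² = 28 ℏ²

The 6f level has l = 3.
The allowed m_l values are -3, -2, -1, 0, 1, 2, 3.
Summing m² from −3 to 3: Σ m_l² = 28.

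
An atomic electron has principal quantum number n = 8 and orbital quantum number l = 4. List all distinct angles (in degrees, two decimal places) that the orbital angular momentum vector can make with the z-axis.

|L|² = l(l+1)ℏ² = 20ℏ², so |L| = 2√5 ℏ.
cos θ = m_l/√20 for each m_l ∈ {-4, -3, -2, -1, 0, 1, 2, 3, 4}.

θ ∈ {26.57°, 47.87°, 63.43°, 77.08°, 90.00°, 102.92°, 116.57°, 132.13°, 153.43°}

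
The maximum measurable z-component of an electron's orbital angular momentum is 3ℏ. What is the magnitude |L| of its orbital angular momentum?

|L| = 2√3 ℏ ≈ 3.464ℏ

L_z,max = lℏ, so l = 3.
|L| = √(l(l+1)) ℏ = 2√3 ℏ.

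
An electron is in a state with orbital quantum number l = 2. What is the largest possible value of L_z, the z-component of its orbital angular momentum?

L_z,max = 2ℏ

L_z = m_l ℏ with m_l ∈ {−2, …, 2}; the maximum is m_l = 2.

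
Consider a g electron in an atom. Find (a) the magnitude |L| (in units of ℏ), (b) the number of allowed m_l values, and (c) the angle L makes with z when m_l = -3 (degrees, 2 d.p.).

For a g orbital, l = 4.
|L| = ℏ√(4·5) = 2√5 ℏ ≈ 4.472ℏ.
There are 2l+1 = 9 values of m_l.
For m_l = -3: cos θ = -3/√20, θ ≈ 132.13°.

|L| = 2√5 ℏ ≈ 4.472ℏ; 9 values; θ(m_l=-3) ≈ 132.13°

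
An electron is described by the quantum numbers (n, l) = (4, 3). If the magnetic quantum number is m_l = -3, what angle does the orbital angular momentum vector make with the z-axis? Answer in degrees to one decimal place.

|L| = √(l(l+1)) ℏ = 2√3 ℏ.
L_z = m_l ℏ = −3ℏ.
cos θ = L_z/|L| = -3/√12, so θ ≈ 150.0°.

θ ≈ 150.0°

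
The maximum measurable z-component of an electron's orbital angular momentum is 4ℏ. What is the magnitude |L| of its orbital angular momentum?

The maximum L_z equals lℏ, giving l = 4.
Then |L| = ℏ√(4·5) = 2√5 ℏ.

|L| = 2√5 ℏ ≈ 4.472ℏ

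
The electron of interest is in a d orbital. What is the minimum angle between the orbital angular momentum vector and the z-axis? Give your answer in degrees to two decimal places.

θ_min ≈ 35.26°

A d state has l = 2.
|L| = ℏ√(l(l+1)) = √6 ℏ.
The smallest angle corresponds to the largest L_z, i.e. m_l = l = 2, giving L_z = 2ℏ.
cos θ_min = 2/√6, so θ_min ≈ 35.26°.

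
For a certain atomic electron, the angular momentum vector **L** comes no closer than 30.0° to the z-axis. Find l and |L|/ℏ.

cos θ_min = l/√(l(l+1)) = √(l/(l+1)), so l/(l+1) = cos²(30.0°) = 0.7500.
Thus l = 0.7500/(1 − 0.7500) ≈ 3.
Then |L| = ℏ√(3·4) = 2√3 ℏ.

l = 3, |L| = 2√3 ℏ ≈ 3.464ℏ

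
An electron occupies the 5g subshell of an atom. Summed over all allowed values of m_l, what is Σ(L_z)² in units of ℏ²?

Σ(L_z)² = 60 ℏ²

5g means n = 5, l = 4.
m_l runs from −4 to 4, i.e. {-4, -3, -2, -1, 0, 1, 2, 3, 4}.
Summing m² from −4 to 4: Σ m_l² = 60.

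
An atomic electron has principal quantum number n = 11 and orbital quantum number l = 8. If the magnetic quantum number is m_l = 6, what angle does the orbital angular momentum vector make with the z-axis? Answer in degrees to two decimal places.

θ ≈ 45.00°

|L| = √(l(l+1)) ℏ = 6√2 ℏ.
L_z = m_l ℏ = 6ℏ.
cos θ = L_z/|L| = 6/√72, so θ ≈ 45.00°.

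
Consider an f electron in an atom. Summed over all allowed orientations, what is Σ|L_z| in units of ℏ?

For an f orbital, l = 3.
The allowed m_l values are -3, -2, -1, 0, 1, 2, 3.
Σ|m_l| = 2·3(3+1)/2 = 12.

Σ|L_z| = 12 ℏ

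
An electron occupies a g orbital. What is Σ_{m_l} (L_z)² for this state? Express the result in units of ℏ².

Σ(L_z)² = 60 ℏ²

A g state has l = 4.
m_l ∈ {-4, -3, -2, -1, 0, 1, 2, 3, 4}.
Σ m_l² = 2·(1 + 4 + 9 + 16) = 60.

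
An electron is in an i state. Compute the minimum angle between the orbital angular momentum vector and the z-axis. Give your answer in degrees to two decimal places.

θ_min ≈ 22.21°

An i state has l = 6.
|L| = √(l(l+1)) ℏ = √42 ℏ.
The smallest angle corresponds to the largest L_z, i.e. m_l = l = 6, giving L_z = 6ℏ.
cos θ_min = 6/√42, so θ_min ≈ 22.21°.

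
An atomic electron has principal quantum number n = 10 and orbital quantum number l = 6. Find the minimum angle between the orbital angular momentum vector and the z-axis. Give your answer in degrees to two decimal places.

θ_min ≈ 22.21°

|L| = ℏ√(l(l+1)) = √42 ℏ.
The smallest angle corresponds to the largest L_z, i.e. m_l = l = 6, giving L_z = 6ℏ.
cos θ_min = 6/√42, so θ_min ≈ 22.21°.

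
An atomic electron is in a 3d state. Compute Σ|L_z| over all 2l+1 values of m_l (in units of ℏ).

3d means n = 3, l = 2.
m_l ∈ {-2, -1, 0, 1, 2}.
Σ|m_l| = 2(1+2+…+2) = 6.

Σ|L_z| = 6 ℏ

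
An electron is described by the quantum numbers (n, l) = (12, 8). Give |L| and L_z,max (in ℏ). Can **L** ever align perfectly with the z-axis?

|L| = 6√2 ℏ ≈ 8.4853ℏ, while L_z,max = lℏ = 8ℏ.
Since |L| > L_z,max, the vector can never point exactly along z; the closest it comes is θ_min = arccos(8/√72) ≈ 19.5°.

No: L_z,max = 8ℏ < |L| = 6√2 ℏ ≈ 8.485ℏ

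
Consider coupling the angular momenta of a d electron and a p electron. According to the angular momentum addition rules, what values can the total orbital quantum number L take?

The total orbital quantum number L ranges from |l₁ − l₂| to l₁ + l₂ in integer steps.
L ∈ {1, 2, 3}.

L = 1, 2, 3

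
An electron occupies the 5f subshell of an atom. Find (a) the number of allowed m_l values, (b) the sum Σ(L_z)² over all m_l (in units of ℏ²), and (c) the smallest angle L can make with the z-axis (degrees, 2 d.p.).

5f means n = 5, l = 3.
There are 2l+1 = 7 values of m_l.
Σ m_l² = 28, so Σ(L_z)² = 28 ℏ².
cos θ_min = 3/√12, so θ_min ≈ 30.00°.

7 values; Σ(L_z)² = 28 ℏ²; θ_min ≈ 30.00°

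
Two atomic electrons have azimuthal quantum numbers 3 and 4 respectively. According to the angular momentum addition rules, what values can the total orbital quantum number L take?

L = 1, 2, 3, 4, 5, 6, 7

Angular momentum addition gives L = |l₁ − l₂|, …, l₁ + l₂.
Allowed values: L = 1, 2, 3, 4, 5, 6, 7.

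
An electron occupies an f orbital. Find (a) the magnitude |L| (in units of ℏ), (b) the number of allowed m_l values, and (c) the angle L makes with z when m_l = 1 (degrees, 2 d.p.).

|L| = 2√3 ℏ ≈ 3.464ℏ; 7 values; θ(m_l=1) ≈ 73.22°

An f state has l = 3.
|L| = ℏ√(3·4) = 2√3 ℏ ≈ 3.464ℏ.
There are 2l+1 = 7 values of m_l.
For m_l = 1: cos θ = 1/√12, θ ≈ 73.22°.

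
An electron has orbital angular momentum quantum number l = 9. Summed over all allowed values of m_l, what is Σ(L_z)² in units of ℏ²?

Σ(L_z)² = 570 ℏ²

m_l ∈ {-9, -8, -7, -6, -5, -4, -3, -2, -1, 0, 1, 2, 3, 4, 5, 6, 7, 8, 9}.
Σ m_l² = 2·(1 + 4 + 9 + 16 + 25 + 36 + 49 + 64 + 81) = 570.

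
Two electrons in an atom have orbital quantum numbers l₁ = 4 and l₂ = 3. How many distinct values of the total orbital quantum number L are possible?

By the triangle rule, |l₁ − l₂| ≤ L ≤ l₁ + l₂.
So L can be 1, 2, 3, 4, 5, 6, 7.
That is 7 values.

7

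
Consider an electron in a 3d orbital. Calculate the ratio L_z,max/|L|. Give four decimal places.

L_z,max/|L| = 0.8165

For 3d, l = 2.
|L| = √6 ℏ ≈ 2.4495ℏ, while L_z,max = lℏ = 2ℏ.
L_z,max/|L| = 2/√6 = 0.8165.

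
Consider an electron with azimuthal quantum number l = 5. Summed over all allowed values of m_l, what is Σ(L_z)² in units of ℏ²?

m_l ∈ {-5, -4, -3, -2, -1, 0, 1, 2, 3, 4, 5}.
Σ m_l² = 2·(1 + 4 + 9 + 16 + 25) = 110.

Σ(L_z)² = 110 ℏ²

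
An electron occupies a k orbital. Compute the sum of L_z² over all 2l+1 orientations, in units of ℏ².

Σ(L_z)² = 280 ℏ²

A k state has l = 7.
m_l runs from −7 to 7, i.e. {-7, -6, -5, -4, -3, -2, -1, 0, 1, 2, 3, 4, 5, 6, 7}.
Σ m_l² = 2·(1 + 4 + 9 + 16 + 25 + 36 + 49) = 280.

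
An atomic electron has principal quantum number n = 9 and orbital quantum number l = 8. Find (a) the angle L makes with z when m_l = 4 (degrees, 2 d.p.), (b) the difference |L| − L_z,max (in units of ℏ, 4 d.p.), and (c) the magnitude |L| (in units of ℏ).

For m_l = 4: cos θ = 4/√72, θ ≈ 61.87°.
|L| − L_z,max = (6√2 − 8)ℏ ≈ 0.4853ℏ.
|L| = ℏ√(8·9) = 6√2 ℏ ≈ 8.485ℏ.

θ(m_l=4) ≈ 61.87°; |L|−L_z,max ≈ 0.4853ℏ; |L| = 6√2 ℏ ≈ 8.485ℏ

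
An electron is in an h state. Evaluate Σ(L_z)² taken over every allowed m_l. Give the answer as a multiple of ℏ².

Σ(L_z)² = 110 ℏ²

The letter h corresponds to l = 5.
m_l ∈ {-5, -4, -3, -2, -1, 0, 1, 2, 3, 4, 5}.
Summing m² from −5 to 5: Σ m_l² = 110.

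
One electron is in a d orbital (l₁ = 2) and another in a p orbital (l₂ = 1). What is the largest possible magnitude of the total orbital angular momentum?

|L_tot|_max = 2√3 ℏ ≈ 3.464ℏ

By the triangle rule, |l₁ − l₂| ≤ L ≤ l₁ + l₂.
So L can be 1, 2, 3.
The largest magnitude corresponds to L = 3: |L_tot| = ℏ√(3·4) = 2√3 ℏ.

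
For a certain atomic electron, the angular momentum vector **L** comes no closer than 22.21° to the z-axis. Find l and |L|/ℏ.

At minimum angle, m_l = l, so cos θ = l/√(l(l+1)); cos²θ = l/(l+1) = 0.8571.
Thus l = 0.8571/(1 − 0.8571) ≈ 6.
Then |L| = ℏ√(6·7) = √42 ℏ.

l = 6, |L| = √42 ℏ ≈ 6.481ℏ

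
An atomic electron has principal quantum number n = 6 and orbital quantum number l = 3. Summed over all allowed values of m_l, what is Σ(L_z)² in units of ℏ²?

Σ(L_z)² = 28 ℏ²

m_l ∈ {-3, -2, -1, 0, 1, 2, 3}.
Σ m_l² = l(l+1)(2l+1)/3 = 3·4·7/3 = 28.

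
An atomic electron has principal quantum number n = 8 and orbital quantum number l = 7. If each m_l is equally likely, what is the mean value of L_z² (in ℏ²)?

⟨L_z²⟩ = 18.67 ℏ²

The allowed m_l values are -7, -6, -5, -4, -3, -2, -1, 0, 1, 2, 3, 4, 5, 6, 7.
⟨L_z²⟩ = ℏ²·l(l+1)/3 = 18.67ℏ².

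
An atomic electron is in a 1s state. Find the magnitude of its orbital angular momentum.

The 1s subshell has l = 0.
|L| = ℏ√(l(l+1)) = ℏ√0 = 0

|L| = 0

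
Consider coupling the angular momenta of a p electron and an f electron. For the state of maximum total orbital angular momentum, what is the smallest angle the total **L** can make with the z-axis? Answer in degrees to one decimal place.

θ_min ≈ 26.6°

L runs from |1 − 3| = 2 to 1 + 3 = 4.
So L can be 2, 3, 4.
The maximum is L = 4, with |L_tot| = ℏ√(4·5) = 2√5 ℏ.
The minimum angle with z is arccos(4/√20) ≈ 26.6°.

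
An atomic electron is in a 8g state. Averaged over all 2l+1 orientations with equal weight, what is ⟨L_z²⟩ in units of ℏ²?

⟨L_z²⟩ = 6.667 ℏ²

The 8g subshell has l = 4.
m_l runs from −4 to 4, i.e. {-4, -3, -2, -1, 0, 1, 2, 3, 4}.
⟨L_z²⟩ = ℏ²·l(l+1)/3 = 6.667ℏ².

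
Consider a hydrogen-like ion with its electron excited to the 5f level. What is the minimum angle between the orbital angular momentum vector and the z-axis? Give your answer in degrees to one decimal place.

The 5f level has l = 3.
|L| = ℏ√(l(l+1)) = 2√3 ℏ.
The smallest angle corresponds to the largest L_z, i.e. m_l = l = 3, giving L_z = 3ℏ.
cos θ_min = 3/√12, so θ_min ≈ 30.0°.

θ_min ≈ 30.0°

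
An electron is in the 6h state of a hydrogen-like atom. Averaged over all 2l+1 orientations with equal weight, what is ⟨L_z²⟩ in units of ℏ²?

⟨L_z²⟩ = 10 ℏ²

The 6h subshell has l = 5.
m_l ∈ {-5, -4, -3, -2, -1, 0, 1, 2, 3, 4, 5}.
⟨L_z²⟩ = ℏ²·l(l+1)/3 = 10ℏ².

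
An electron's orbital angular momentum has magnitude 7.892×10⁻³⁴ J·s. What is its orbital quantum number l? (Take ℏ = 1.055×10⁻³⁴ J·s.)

l = 7

In units of ℏ, |L| ≈ 7.481.
(|L|/ℏ)² = l(l+1) ≈ 55.96 ⇒ l = 7.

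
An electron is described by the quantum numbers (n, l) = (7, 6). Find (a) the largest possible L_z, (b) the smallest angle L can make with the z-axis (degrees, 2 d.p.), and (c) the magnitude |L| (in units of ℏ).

L_z,max = lℏ = 6ℏ.
cos θ_min = 6/√42, so θ_min ≈ 22.21°.
|L| = ℏ√(6·7) = √42 ℏ ≈ 6.481ℏ.

L_z,max = 6ℏ; θ_min ≈ 22.21°; |L| = √42 ℏ ≈ 6.481ℏ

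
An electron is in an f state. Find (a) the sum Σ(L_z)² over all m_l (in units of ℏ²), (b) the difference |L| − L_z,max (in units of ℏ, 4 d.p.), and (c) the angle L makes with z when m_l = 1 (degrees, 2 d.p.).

Σ(L_z)² = 28 ℏ²; |L|−L_z,max ≈ 0.4641ℏ; θ(m_l=1) ≈ 73.22°

An f state has l = 3.
Σ m_l² = 28, so Σ(L_z)² = 28 ℏ².
|L| − L_z,max = (2√3 − 3)ℏ ≈ 0.4641ℏ.
For m_l = 1: cos θ = 1/√12, θ ≈ 73.22°.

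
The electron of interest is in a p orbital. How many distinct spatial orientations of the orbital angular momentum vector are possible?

For a p orbital, l = 1.
The number of m_l values is 2l + 1 = 2·1 + 1 = 3.

3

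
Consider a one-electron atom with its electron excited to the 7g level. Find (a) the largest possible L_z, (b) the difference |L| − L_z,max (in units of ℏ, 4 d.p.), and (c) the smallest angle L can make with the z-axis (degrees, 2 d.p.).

L_z,max = 4ℏ; |L|−L_z,max ≈ 0.4721ℏ; θ_min ≈ 26.57°

The 7g level has l = 4.
L_z,max = lℏ = 4ℏ.
|L| − L_z,max = (2√5 − 4)ℏ ≈ 0.4721ℏ.
cos θ_min = 4/√20, so θ_min ≈ 26.57°.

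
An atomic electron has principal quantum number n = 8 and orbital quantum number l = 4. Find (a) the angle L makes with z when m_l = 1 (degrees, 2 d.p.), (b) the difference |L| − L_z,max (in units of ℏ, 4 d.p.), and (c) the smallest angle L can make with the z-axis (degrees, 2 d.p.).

For m_l = 1: cos θ = 1/√20, θ ≈ 77.08°.
|L| − L_z,max = (2√5 − 4)ℏ ≈ 0.4721ℏ.
cos θ_min = 4/√20, so θ_min ≈ 26.57°.

θ(m_l=1) ≈ 77.08°; |L|−L_z,max ≈ 0.4721ℏ; θ_min ≈ 26.57°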